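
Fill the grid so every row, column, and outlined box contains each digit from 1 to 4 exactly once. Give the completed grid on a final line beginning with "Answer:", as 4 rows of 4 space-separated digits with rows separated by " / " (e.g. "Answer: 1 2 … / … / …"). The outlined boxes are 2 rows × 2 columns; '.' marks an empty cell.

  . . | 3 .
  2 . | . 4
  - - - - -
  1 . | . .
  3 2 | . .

Step 1. [r2c3∈{1}] r2c3's peers cover all but 1. So r2c3=1.
Step 2. [r3c3∈{2,4}] across col 3, 2 lands solely at r3c3, so r3c3=2.
Step 3. [r1c1∈{4}] nothing but 4 survives at r1c1, so r1c1=4.
Step 4. [r3c2∈{4}] only 4 remains possible at r3c2. So r3c2=4.
Step 5. [r1c2∈{1}] r1c2 is down to just 1 ⇒ r1c2=1.
Step 6. [r3c4∈{3}] r3c4 is down to just 3. So r3c4=3.
Step 7. [r1c4∈{2}] nothing but 2 survives at r1c4 ⇒ r1c4=2.
Step 8. [r4c3∈{4}] nothing but 4 survives at r4c3 ⇒ r4c3=4.
Step 9. [r2c2∈{3}] r2c2 is down to just 3 ⇒ r2c2=3.
Step 10. [r4c4∈{1}] r4c4 has the single candidate 1. So r4c4=1.

Answer: 4 1 3 2 / 2 3 1 4 / 1 4 2 3 / 3 2 4 1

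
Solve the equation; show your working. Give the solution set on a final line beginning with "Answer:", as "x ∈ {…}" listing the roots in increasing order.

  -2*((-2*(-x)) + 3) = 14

Step 1. [-2*((-2*(-x)) + 3) = 14] -2·(inner) — divide through by -2 ⇒ div: (-2*(-x)) + 3 = -7.
Step 2. [(-2*(-x)) + 3 = -7] peel the +3: subtract 3 from each side. So sub: -2*(-x) = -10.
Step 3. [-2*(-x) = -10] divide by the outer -2. So div: -x = 5.
Step 4. [-x = 5] LHS negated; negate both sides ⇒ neg: x = -5.

Answer: x ∈ {-5}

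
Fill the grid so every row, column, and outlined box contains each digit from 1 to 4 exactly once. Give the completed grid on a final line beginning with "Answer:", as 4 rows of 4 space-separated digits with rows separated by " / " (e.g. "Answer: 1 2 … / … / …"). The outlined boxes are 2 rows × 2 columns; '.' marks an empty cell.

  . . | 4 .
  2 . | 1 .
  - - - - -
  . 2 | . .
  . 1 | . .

Step 1. [r3c3∈{3}] nothing but 3 survives at r3c3, so r3c3=3.
Step 2. [r1c2∈{3}] r1c2 has the single candidate 3, so r1c2=3.
Step 3. [r3c1∈{4}] r3c1 is down to just 4. So r3c1=4.
Step 4. [r1c4∈{2}] r1c4's peers cover all but 2 ⇒ r1c4=2.
Step 5. [r4c4∈{4}] only 4 remains possible at r4c4, so r4c4=4.
Step 6. [r3c4∈{1}] r3c4 is down to just 1. So r3c4=1.
Step 7. [r4c3∈{2}] r4c3 is down to just 2 ⇒ r4c3=2.
Step 8. [r2c4∈{3}] r2c4 has the single candidate 3. So r2c4=3.
Step 9. [r1c1∈{1}] nothing but 1 survives at r1c1 ⇒ r1c1=1.
Step 10. [r2c2∈{4}] only 4 remains possible at r2c2 ⇒ r2c2=4.
Step 11. [r4c1∈{3}] r4c1 is down to just 3, so r4c1=3.

Answer: 1 3 4 2 / 2 4 1 3 / 4 2 3 1 / 3 1 2 4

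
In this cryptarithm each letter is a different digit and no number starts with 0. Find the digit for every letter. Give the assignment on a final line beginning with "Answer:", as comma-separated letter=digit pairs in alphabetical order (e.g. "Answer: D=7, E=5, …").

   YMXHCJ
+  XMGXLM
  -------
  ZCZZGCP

Step 1. [col 1: J + M ≡ P (mod 10)] no forcing yet in column 1 (carry-in 0); P=2 is free and consistent — try it. So P=2.
Step 2. [Z] Z is the leading digit of a 7-digit sum of two 6-digit numbers; the final carry is exactly 1 ⇒ Z=1.
Step 3. [col 1: J + M ≡ P (mod 10)] column 1 (J + M ≡ P (mod 10), carry-in 0) doesn't pin J yet; pick J=7 and continue ⇒ J=7.
Step 4. [col 1: J + M ≡ P (mod 10)] column 1: given J=7, P=2, carry-in 0, and digits 1,2,7 already taken and all letters distinct, J+M≡P (mod 10) forces M=5. So M=5.
Step 5. [col 2: C + L ≡ C (mod 10)] column 2 reads C+L+carry(1)=C with nothing yet; with digits 1,2,5,7 already taken and all letters distinct, the only value for L is 9 ⇒ L=9.
Step 6. [col 2: C + L ≡ C (mod 10)] several values work for C in column 2 (C + L ≡ C (mod 10), carry-in 1); try C=0 ⇒ C=0.
Step 7. [col 3: H + X ≡ G (mod 10)] several values work for X in column 3 (H + X ≡ G (mod 10), carry-in 1); try X=3 ⇒ X=3.
Step 8. [col 3: H + X ≡ G (mod 10)] from column 3 (X=3, carry-in 1, digits 0,1,2,3,5,7,9 already taken and all letters distinct): G must equal 8, so G=8.
Step 9. [col 3: H + X ≡ G (mod 10)] column 3: given X=3, G=8, carry-in 1, and digits 0,1,2,3,5,7,8,9 already taken and all letters distinct, H+X≡G (mod 10) forces H=4 ⇒ H=4.
Step 10. [col 6: Y + X ≡ C (mod 10)] column 6: given X=3, C=0, carry-in 1, and digits 0,1,2,3,4,5,7,8,9 already taken and all letters distinct, Y+X≡C (mod 10) forces Y=6 ⇒ Y=6.

Answer: C=0, G=8, H=4, J=7, L=9, M=5, P=2, X=3, Y=6, Z=1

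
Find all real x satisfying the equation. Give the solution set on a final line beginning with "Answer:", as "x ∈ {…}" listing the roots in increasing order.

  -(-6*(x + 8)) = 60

Step 1. [-(-6*(x + 8)) = 60] flip signs both sides. So neg: -6*(x + 8) = -60.
Step 2. [-6*(x + 8) = -60] LHS = -6·(…); ÷-6 both sides, so div: x + 8 = 10.
Step 3. [x + 8 = 10] subtract 8: x sits inside (… + 8) ⇒ sub: x = 2.

Answer: x ∈ {2}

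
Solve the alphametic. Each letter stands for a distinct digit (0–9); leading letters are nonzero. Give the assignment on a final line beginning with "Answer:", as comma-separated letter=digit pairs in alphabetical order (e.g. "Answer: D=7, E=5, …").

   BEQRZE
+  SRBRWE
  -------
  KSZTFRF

Step 1. [K] adding two 6-digit numbers gives at most 6+1 digits, and here it does — K is that final carry and must be 1, so K=1.
Step 2. [col 1: E + E ≡ F (mod 10)] no forcing yet in column 1 (carry-in 0); E=8 is free and consistent — try it. So E=8.
Step 3. [col 1: E + E ≡ F (mod 10)] column 1 reads E+E+carry(0)=F with E=8; with digits 1,8 already taken and all letters distinct, the only value for F is 6. So F=6.
Step 4. [col 2: Z + W ≡ R (mod 10)] several values work for W in column 2 (Z + W ≡ R (mod 10), carry-in 1); try W=0, so W=0.
Step 5. [col 2: Z + W ≡ R (mod 10)] column 2 (Z + W ≡ R (mod 10), carry-in 1) doesn't pin R yet; pick R=3 and continue, so R=3.
Step 6. [col 2: Z + W ≡ R (mod 10)] column 2: given W=0, R=3, carry-in 1, and digits 0,1,3,6,8 already taken and all letters distinct, Z+W≡R (mod 10) forces Z=2, so Z=2.
Step 7. [col 4: Q + B ≡ T (mod 10)] no forcing yet in column 4 (carry-in 0); Q=5 is free and consistent — try it ⇒ Q=5.
Step 8. [col 4: Q + B ≡ T (mod 10)] several values work for B in column 4 (Q + B ≡ T (mod 10), carry-in 0); try B=9. So B=9.
Step 9. [col 4: Q + B ≡ T (mod 10)] column 4 reads Q+B+carry(0)=T with Q=5, B=9; with digits 0,1,2,3,5,6,8,9 already taken and all letters distinct, the only value for T is 4 ⇒ T=4.
Step 10. [col 6: B + S ≡ S (mod 10)] in column 6 we have B+S≡S with carry-in 1; given B=9 and digits 0,1,2,3,4,5,6,8,9 already taken and all letters distinct, that pins S to 7, so S=7.

Answer: B=9, E=8, F=6, K=1, Q=5, R=3, S=7, T=4, W=0, Z=2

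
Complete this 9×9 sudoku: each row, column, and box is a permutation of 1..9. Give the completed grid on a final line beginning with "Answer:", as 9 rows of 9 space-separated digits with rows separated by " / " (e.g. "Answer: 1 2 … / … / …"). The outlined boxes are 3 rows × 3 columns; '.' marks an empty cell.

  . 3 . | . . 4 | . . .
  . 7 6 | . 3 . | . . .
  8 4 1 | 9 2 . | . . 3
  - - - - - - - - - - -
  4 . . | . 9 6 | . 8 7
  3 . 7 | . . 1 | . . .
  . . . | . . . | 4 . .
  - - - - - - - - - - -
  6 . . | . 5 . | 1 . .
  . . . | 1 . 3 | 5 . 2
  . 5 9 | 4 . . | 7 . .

Step 1. [r8c8∈{4,6,9}] row 8 places 9 nowhere but r8c8, so r8c8=9.
Step 2. [r1c4∈{5,6,7,8}] across col 4, 6 lands solely at r1c4, so r1c4=6.
Step 3. [r8c2∈{8}] r8c2 has the single candidate 8, so r8c2=8.
Step 4. [r7c2∈{2}] r7c2's peers cover all but 2, so r7c2=2.
Step 5. [r6c3∈{2,5,8}] across col 3, 8 lands solely at r6c3. So r6c3=8.
Step 6. [r1c5∈{1,7,8}] r1c5 is the only open cell in col 5 admitting 1 ⇒ r1c5=1.
Step 7. [r3c6∈{5,7}] across box 2, 7 lands solely at r3c6 ⇒ r3c6=7.
Step 8. [r3c8∈{5,6}] row 3 places 5 nowhere but r3c8, so r3c8=5.
Step 9. [r9c8∈{3,6}] 3 has one home in row 9: r9c8, so r9c8=3.
Step 10. [r9c9∈{6,8}] r9c9 is the only open cell in box 9 admitting 6. So r9c9=6.
Step 11. [r7c9∈{4,8}] across box 9, 8 lands solely at r7c9 ⇒ r7c9=8.
Step 12. [r1c9∈{9}] r1c9 has the single candidate 9, so r1c9=9.
Step 13. [r6c4∈{2,3,5,7}] across row 6, 3 lands solely at r6c4, so r6c4=3.
Step 14. [r5c7∈{2,6,9}] in col 7, 9 fits only at r5c7. So r5c7=9.
Step 15. [r2c1∈{2,5,9}] 9 has one home in row 2: r2c1, so r2c1=9.
Step 16. [r6c2∈{1,6,9}] 9 has one home in row 6: r6c2. So r6c2=9.
Step 17. [r6c8∈{1,2,6}] row 6 places 6 nowhere but r6c8, so r6c8=6.
Step 18. [r5c8∈{2}] r5c8's peers cover all but 2 ⇒ r5c8=2.
Step 19. [r4c4∈{2,5}] across col 4, 2 lands solely at r4c4, so r4c4=2.
Step 20. [r6c6∈{5}] only 5 remains possible at r6c6 ⇒ r6c6=5.
Step 21. [r2c6∈{8}] r2c6 is down to just 8. So r2c6=8.
Step 22. [r1c3∈{2,5}] col 3 places 2 nowhere but r1c3 ⇒ r1c3=2.
Step 23. [r2c8∈{1,4}] across col 8, 1 lands solely at r2c8, so r2c8=1.
Step 24. [r4c2∈{1}] r4c2 has the single candidate 1 ⇒ r4c2=1.
Step 25. [r7c8∈{4}] only 4 remains possible at r7c8, so r7c8=4.
Step 26. [r9c5∈{8}] r9c5 is down to just 8, so r9c5=8.
Step 27. [r8c1∈{7}] r8c1 has the single candidate 7 ⇒ r8c1=7.
Step 28. [r4c3∈{5}] only 5 remains possible at r4c3. So r4c3=5.
Step 29. [r8c5∈{6}] r8c5's peers cover all but 6 ⇒ r8c5=6.
Step 30. [r1c8∈{7}] r1c8 has the single candidate 7. So r1c8=7.
Step 31. [r5c9∈{5}] r5c9 has the single candidate 5, so r5c9=5.
Step 32. [r5c5∈{4}] r5c5's peers cover all but 4. So r5c5=4.
Step 33. [r1c7∈{8}] r1c7's peers cover all but 8, so r1c7=8.
Step 34. [r3c7∈{6}] r3c7's peers cover all but 6. So r3c7=6.
Step 35. [r7c3∈{3}] only 3 remains possible at r7c3. So r7c3=3.
Step 36. [r9c6∈{2}] r9c6 has the single candidate 2, so r9c6=2.
Step 37. [r5c4∈{8}] nothing but 8 survives at r5c4, so r5c4=8.
Step 38. [r7c6∈{9}] only 9 remains possible at r7c6. So r7c6=9.
Step 39. [r4c7∈{3}] nothing but 3 survives at r4c7 ⇒ r4c7=3.
Step 40. [r5c2∈{6}] r5c2's peers cover all but 6. So r5c2=6.
Step 41. [r8c3∈{4}] r8c3 is down to just 4. So r8c3=4.
Step 42. [r2c4∈{5}] r2c4 is down to just 5 ⇒ r2c4=5.
Step 43. [r2c9∈{4}] r2c9's peers cover all but 4. So r2c9=4.
Step 44. [r6c1∈{2}] r6c1 has the single candidate 2. So r6c1=2.
Step 45. [r9c1∈{1}] nothing but 1 survives at r9c1, so r9c1=1.
Step 46. [r7c4∈{7}] r7c4 has the single candidate 7. So r7c4=7.
Step 47. [r6c5∈{7}] r6c5's peers cover all but 7 ⇒ r6c5=7.
Step 48. [r6c9∈{1}] only 1 remains possible at r6c9, so r6c9=1.
Step 49. [r1c1∈{5}] r1c1 has the single candidate 5, so r1c1=5.
Step 50. [r2c7∈{2}] only 2 remains possible at r2c7, so r2c7=2.

Answer: 5 3 2 6 1 4 8 7 9 / 9 7 6 5 3 8 2 1 4 / 8 4 1 9 2 7 6 5 3 / 4 1 5 2 9 6 3 8 7 / 3 6 7 8 4 1 9 2 5 / 2 9 8 3 7 5 4 6 1 / 6 2 3 7 5 9 1 4 8 / 7 8 4 1 6 3 5 9 2 / 1 5 9 4 8 2 7 3 6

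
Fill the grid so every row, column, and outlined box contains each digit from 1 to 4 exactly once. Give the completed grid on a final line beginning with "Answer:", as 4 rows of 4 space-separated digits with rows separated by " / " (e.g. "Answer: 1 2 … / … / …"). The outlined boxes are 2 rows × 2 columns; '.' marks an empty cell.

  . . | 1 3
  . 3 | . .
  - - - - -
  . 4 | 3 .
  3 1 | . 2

Step 1. [r2c4∈{4}] r2c4 has the single candidate 4, so r2c4=4.
Step 2. [r3c1∈{2}] only 2 remains possible at r3c1 ⇒ r3c1=2.
Step 3. [r2c3∈{2}] r2c3's peers cover all but 2 ⇒ r2c3=2.
Step 4. [r2c1∈{1}] r2c1's peers cover all but 1, so r2c1=1.
Step 5. [r1c2∈{2}] r1c2 is down to just 2 ⇒ r1c2=2.
Step 6. [r4c3∈{4}] r4c3 has the single candidate 4 ⇒ r4c3=4.
Step 7. [r3c4∈{1}] nothing but 1 survives at r3c4. So r3c4=1.
Step 8. [r1c1∈{4}] r1c1's peers cover all but 4, so r1c1=4.

Answer: 4 2 1 3 / 1 3 2 4 / 2 4 3 1 / 3 1 4 2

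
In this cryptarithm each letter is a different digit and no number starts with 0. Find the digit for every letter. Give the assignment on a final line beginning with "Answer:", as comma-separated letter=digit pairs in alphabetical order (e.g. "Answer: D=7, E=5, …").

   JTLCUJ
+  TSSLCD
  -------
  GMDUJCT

Step 1. [G] the sum has 7 digits but both addends have 6; that extra leading digit G is the final carry, namely 1 ⇒ G=1.
Step 2. [col 1: J + D ≡ T (mod 10)] several values work for D in column 1 (J + D ≡ T (mod 10), carry-in 0); try D=8 ⇒ D=8.
Step 3. [col 1: J + D ≡ T (mod 10)] several values work for J in column 1 (J + D ≡ T (mod 10), carry-in 0); try J=7 ⇒ J=7.
Step 4. [col 1: J + D ≡ T (mod 10)] in column 1 we have J+D≡T with carry-in 0; given J=7, D=8 and digits 1,7,8 already taken and all letters distinct, that pins T to 5 ⇒ T=5.
Step 5. [col 2: U + C ≡ C (mod 10)] column 2 reads U+C+carry(1)=C with nothing yet; with digits 1,5,7,8 already taken and all letters distinct, the only value for U is 9. So U=9.
Step 6. [col 2: U + C ≡ C (mod 10)] no forcing yet in column 2 (carry-in 1); C=0 is free and consistent — try it, so C=0.
Step 7. [col 3: C + L ≡ J (mod 10)] in column 3 we have C+L≡J with carry-in 1; given C=0, J=7 and digits 0,1,5,7,8,9 already taken and all letters distinct, that pins L to 6 ⇒ L=6.
Step 8. [col 4: L + S ≡ U (mod 10)] from column 4 (L=6, U=9, carry-in 0, digits 0,1,5,6,7,8,9 already taken and all letters distinct): S must equal 3 ⇒ S=3.
Step 9. [col 6: J + T ≡ M (mod 10)] column 6: given J=7, T=5, carry-in 0, and digits 0,1,3,5,6,7,8,9 already taken and all letters distinct, J+T≡M (mod 10) forces M=2 ⇒ M=2.

Answer: C=0, D=8, G=1, J=7, L=6, M=2, S=3, T=5, U=9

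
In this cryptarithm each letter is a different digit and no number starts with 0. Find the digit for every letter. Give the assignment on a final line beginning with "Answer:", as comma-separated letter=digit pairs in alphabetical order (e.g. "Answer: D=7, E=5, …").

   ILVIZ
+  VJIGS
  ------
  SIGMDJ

Step 1. [col 1: Z + S ≡ J (mod 10)] column 1 (Z + S ≡ J (mod 10), carry-in 0) doesn't pin Z yet; pick Z=3 and continue ⇒ Z=3.
Step 2. [col 1: Z + S ≡ J (mod 10)] no forcing yet in column 1 (carry-in 0); S=1 is free and consistent — try it, so S=1.
Step 3. [col 1: Z + S ≡ J (mod 10)] in column 1 we have Z+S≡J with carry-in 0; given Z=3, S=1 and digits 1,3 already taken and all letters distinct, that pins J to 4. So J=4.
Step 4. [col 2: I + G ≡ D (mod 10)] several values work for I in column 2 (I + G ≡ D (mod 10), carry-in 0); try I=6. So I=6.
Step 5. [col 2: I + G ≡ D (mod 10)] column 2 (I + G ≡ D (mod 10), carry-in 0) doesn't pin D yet; pick D=8 and continue ⇒ D=8.
Step 6. [col 2: I + G ≡ D (mod 10)] column 2 reads I+G+carry(0)=D with I=6, D=8; with digits 1,3,4,6,8 already taken and all letters distinct, the only value for G is 2. So G=2.
Step 7. [col 3: V + I ≡ M (mod 10)] column 3: given I=6, carry-in 0, and digits 1,2,3,4,6,8 already taken and all letters distinct, V+I≡M (mod 10) forces V=9 ⇒ V=9.
Step 8. [col 3: V + I ≡ M (mod 10)] column 3 reads V+I+carry(0)=M with V=9, I=6; with digits 1,2,3,4,6,8,9 already taken and all letters distinct, the only value for M is 5, so M=5.
Step 9. [col 4: L + J ≡ G (mod 10)] from column 4 (J=4, G=2, carry-in 1, digits 1,2,3,4,5,6,8,9 already taken and all letters distinct): L must equal 7 ⇒ L=7.

Answer: D=8, G=2, I=6, J=4, L=7, M=5, S=1, V=9, Z=3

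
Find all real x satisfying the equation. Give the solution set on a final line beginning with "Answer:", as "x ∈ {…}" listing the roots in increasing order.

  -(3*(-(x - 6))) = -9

Step 1. [-(3*(-(x - 6))) = -9] flip signs both sides. So neg: 3*(-(x - 6)) = 9.
Step 2. [3*(-(x - 6)) = 9] 3·(inner) — divide through by 3 ⇒ div: -(x - 6) = 3.
Step 3. [-(x - 6) = 3] leading − — multiply by −1. So neg: x - 6 = -3.
Step 4. [x - 6 = -3] peel the -6: add 6 from each side. So sub: x = 3.

Answer: x ∈ {3}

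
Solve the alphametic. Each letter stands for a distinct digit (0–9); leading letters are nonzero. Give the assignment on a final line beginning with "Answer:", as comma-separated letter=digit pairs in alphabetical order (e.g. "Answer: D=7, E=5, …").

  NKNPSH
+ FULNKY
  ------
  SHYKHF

Step 1. [col 1: H + Y ≡ F (mod 10)] several values work for H in column 1 (H + Y ≡ F (mod 10), carry-in 0); try H=4 ⇒ H=4.
Step 2. [col 1: H + Y ≡ F (mod 10)] several values work for Y in column 1 (H + Y ≡ F (mod 10), carry-in 0); try Y=1. So Y=1.
Step 3. [col 1: H + Y ≡ F (mod 10)] column 1: given H=4, Y=1, carry-in 0, and digits 1,4 already taken and all letters distinct, H+Y≡F (mod 10) forces F=5. So F=5.
Step 4. [col 2: S + K ≡ H (mod 10)] column 2 (S + K ≡ H (mod 10), carry-in 0) doesn't pin K yet; pick K=6 and continue, so K=6.
Step 5. [col 2: S + K ≡ H (mod 10)] column 2 reads S+K+carry(0)=H with K=6, H=4; with digits 1,4,5,6 already taken and all letters distinct, the only value for S is 8 ⇒ S=8.
Step 6. [col 3: P + N ≡ K (mod 10)] no forcing yet in column 3 (carry-in 1); N=2 is free and consistent — try it. So N=2.
Step 7. [col 3: P + N ≡ K (mod 10)] column 3 reads P+N+carry(1)=K with N=2, K=6; with digits 1,2,4,5,6,8 already taken and all letters distinct, the only value for P is 3. So P=3.
Step 8. [col 4: N + L ≡ Y (mod 10)] from column 4 (N=2, Y=1, carry-in 0, digits 1,2,3,4,5,6,8 already taken and all letters distinct): L must equal 9. So L=9.
Step 9. [col 5: K + U ≡ H (mod 10)] in column 5 we have K+U≡H with carry-in 1; given K=6, H=4 and digits 1,2,3,4,5,6,8,9 already taken and all letters distinct, that pins U to 7 ⇒ U=7.

Answer: F=5, H=4, K=6, L=9, N=2, P=3, S=8, U=7, Y=1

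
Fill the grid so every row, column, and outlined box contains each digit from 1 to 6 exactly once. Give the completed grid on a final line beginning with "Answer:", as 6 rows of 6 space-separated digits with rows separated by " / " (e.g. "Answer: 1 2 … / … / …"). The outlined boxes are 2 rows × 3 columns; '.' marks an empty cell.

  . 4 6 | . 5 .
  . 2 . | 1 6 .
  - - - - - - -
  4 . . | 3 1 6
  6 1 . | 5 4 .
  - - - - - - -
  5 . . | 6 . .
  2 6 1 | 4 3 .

Step 1. [r2c1∈{3}] r2c1's peers cover all but 3 ⇒ r2c1=3.
Step 2. [r4c6∈{2}] r4c6's peers cover all but 2 ⇒ r4c6=2.
Step 3. [r5c2∈{3}] only 3 remains possible at r5c2 ⇒ r5c2=3.
Step 4. [r2c3∈{5}] only 5 remains possible at r2c3, so r2c3=5.
Step 5. [r5c3∈{4}] only 4 remains possible at r5c3 ⇒ r5c3=4.
Step 6. [r5c6∈{1}] only 1 remains possible at r5c6 ⇒ r5c6=1.
Step 7. [r1c4∈{2}] only 2 remains possible at r1c4, so r1c4=2.
Step 8. [r5c5∈{2}] r5c5 is down to just 2, so r5c5=2.
Step 9. [r2c6∈{4}] nothing but 4 survives at r2c6, so r2c6=4.
Step 10. [r3c3∈{2}] nothing but 2 survives at r3c3. So r3c3=2.
Step 11. [r4c3∈{3}] nothing but 3 survives at r4c3 ⇒ r4c3=3.
Step 12. [r1c1∈{1}] r1c1 has the single candidate 1, so r1c1=1.
Step 13. [r3c2∈{5}] only 5 remains possible at r3c2 ⇒ r3c2=5.
Step 14. [r1c6∈{3}] only 3 remains possible at r1c6 ⇒ r1c6=3.
Step 15. [r6c6∈{5}] r6c6's peers cover all but 5 ⇒ r6c6=5.

Answer: 1 4 6 2 5 3 / 3 2 5 1 6 4 / 4 5 2 3 1 6 / 6 1 3 5 4 2 / 5 3 4 6 2 1 / 2 6 1 4 3 5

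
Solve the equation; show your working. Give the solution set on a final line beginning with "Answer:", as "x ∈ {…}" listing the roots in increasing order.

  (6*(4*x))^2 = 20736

Step 1. [(6*(4*x))^2 = 20736] 20736 ≥ 0, LHS is (·)² — take ±√. So sqrt: 6*(4*x) = 144 or -144.
Step 2. [6*(4*x) = 144 or -144] LHS = 6·(…); ÷6 both sides. So div: 4*x = 24 or -24.
Step 3. [4*x = 24 or -24] leading coefficient 4: divide by 4, so div: x = 6 or -6.

Answer: x ∈ {-6, 6}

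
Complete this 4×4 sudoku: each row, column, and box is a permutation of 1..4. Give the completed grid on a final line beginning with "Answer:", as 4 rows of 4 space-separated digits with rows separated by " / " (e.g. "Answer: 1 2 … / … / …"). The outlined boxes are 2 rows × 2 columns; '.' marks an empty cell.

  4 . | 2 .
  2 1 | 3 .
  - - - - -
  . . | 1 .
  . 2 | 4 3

Step 1. [r3c1∈{3}] only 3 remains possible at r3c1. So r3c1=3.
Step 2. [r3c2∈{4}] r3c2 is down to just 4. So r3c2=4.
Step 3. [r1c2∈{3}] r1c2 has the single candidate 3, so r1c2=3.
Step 4. [r2c4∈{4}] r2c4 is down to just 4, so r2c4=4.
Step 5. [r1c4∈{1}] r1c4 is down to just 1 ⇒ r1c4=1.
Step 6. [r3c4∈{2}] nothing but 2 survives at r3c4. So r3c4=2.
Step 7. [r4c1∈{1}] r4c1 is down to just 1, so r4c1=1.

Answer: 4 3 2 1 / 2 1 3 4 / 3 4 1 2 / 1 2 4 3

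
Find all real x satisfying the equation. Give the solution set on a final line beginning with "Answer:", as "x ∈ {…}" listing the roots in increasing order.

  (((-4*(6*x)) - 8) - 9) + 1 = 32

Step 1. [(((-4*(6*x)) - 8) - 9) + 1 = 32] the outer +1 inverts by subtracting 1, so sub: ((-4*(6*x)) - 8) - 9 = 31.
Step 2. [((-4*(6*x)) - 8) - 9 = 31] -9 is outermost — add 9 both sides, so sub: (-4*(6*x)) - 8 = 40.
Step 3. [(-4*(6*x)) - 8 = 40] add 8: x sits inside (… - 8), so sub: -4*(6*x) = 48.
Step 4. [-4*(6*x) = 48] divide by the outer -4. So div: 6*x = -12.
Step 5. [6*x = -12] 6·(inner) — divide through by 6, so div: x = -2.

Answer: x ∈ {-2}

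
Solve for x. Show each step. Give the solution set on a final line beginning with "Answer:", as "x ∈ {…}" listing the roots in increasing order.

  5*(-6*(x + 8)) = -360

Step 1. [5*(-6*(x + 8)) = -360] 5·(inner) — divide through by 5 ⇒ div: -6*(x + 8) = -72.
Step 2. [-6*(x + 8) = -72] -6 out front; divide by -6, so div: x + 8 = 12.
Step 3. [x + 8 = 12] 8 comes off first (subtract 8) ⇒ sub: x = 4.

Answer: x ∈ {4}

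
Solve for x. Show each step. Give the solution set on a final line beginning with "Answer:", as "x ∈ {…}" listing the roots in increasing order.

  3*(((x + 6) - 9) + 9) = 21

Step 1. [3*(((x + 6) - 9) + 9) = 21] LHS = 3·(…); ÷3 both sides ⇒ div: ((x + 6) - 9) + 9 = 7.
Step 2. [((x + 6) - 9) + 9 = 7] 9 comes off first (subtract 9) ⇒ sub: (x + 6) - 9 = -2.
Step 3. [(x + 6) - 9 = -2] the outer -9 inverts by adding 9, so sub: x + 6 = 7.
Step 4. [x + 6 = 7] peel the +6: subtract 6 from each side. So sub: x = 1.

Answer: x ∈ {1}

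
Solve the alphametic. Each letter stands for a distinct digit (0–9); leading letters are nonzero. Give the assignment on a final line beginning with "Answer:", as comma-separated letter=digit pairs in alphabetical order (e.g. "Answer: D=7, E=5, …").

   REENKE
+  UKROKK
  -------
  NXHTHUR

Step 1. [N] N is the leading digit of a 7-digit sum of two 6-digit numbers; the final carry is exactly 1 ⇒ N=1.
Step 2. [col 1: E + K ≡ R (mod 10)] R=4 is one option consistent with column 1 (E + K ≡ R (mod 10), carry-in 0) — take it, so R=4.
Step 3. [col 1: E + K ≡ R (mod 10)] no forcing yet in column 1 (carry-in 0); E=6 is free and consistent — try it ⇒ E=6.
Step 4. [col 1: E + K ≡ R (mod 10)] column 1 reads E+K+carry(0)=R with E=6, R=4; with digits 1,4,6 already taken and all letters distinct, the only value for K is 8 ⇒ K=8.
Step 5. [col 2: K + K ≡ U (mod 10)] column 2: given K=8, carry-in 1, and digits 1,4,6,8 already taken and all letters distinct, K+K≡U (mod 10) forces U=7, so U=7.
Step 6. [col 3: N + O ≡ H (mod 10)] O=3 is one option consistent with column 3 (N + O ≡ H (mod 10), carry-in 1) — take it ⇒ O=3.
Step 7. [col 3: N + O ≡ H (mod 10)] column 3 reads N+O+carry(1)=H with N=1, O=3; with digits 1,3,4,6,7,8 already taken and all letters distinct, the only value for H is 5. So H=5.
Step 8. [col 4: E + R ≡ T (mod 10)] from column 4 (E=6, R=4, carry-in 0, digits 1,3,4,5,6,7,8 already taken and all letters distinct): T must equal 0 ⇒ T=0.
Step 9. [col 6: R + U ≡ X (mod 10)] from column 6 (R=4, U=7, carry-in 1, digits 0,1,3,4,5,6,7,8 already taken and all letters distinct): X must equal 2. So X=2.

Answer: E=6, H=5, K=8, N=1, O=3, R=4, T=0, U=7, X=2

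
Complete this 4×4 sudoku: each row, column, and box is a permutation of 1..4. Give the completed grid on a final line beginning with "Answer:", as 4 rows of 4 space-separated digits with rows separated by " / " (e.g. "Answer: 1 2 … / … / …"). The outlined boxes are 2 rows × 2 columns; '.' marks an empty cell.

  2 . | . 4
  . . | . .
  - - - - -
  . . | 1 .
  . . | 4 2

Step 1. [r1c2∈{1,3}] in row 1, 1 fits only at r1c2. So r1c2=1.
Step 2. [r4c2∈{3}] r4c2 has the single candidate 3. So r4c2=3.
Step 3. [r2c1∈{3,4}] in col 1, 3 fits only at r2c1 ⇒ r2c1=3.
Step 4. [r3c1∈{4}] r3c1 has the single candidate 4 ⇒ r3c1=4.
Step 5. [r2c4∈{1}] only 1 remains possible at r2c4, so r2c4=1.
Step 6. [r2c3∈{2}] only 2 remains possible at r2c3. So r2c3=2.
Step 7. [r3c4∈{3}] r3c4 has the single candidate 3 ⇒ r3c4=3.
Step 8. [r2c2∈{4}] nothing but 4 survives at r2c2 ⇒ r2c2=4.
Step 9. [r1c3∈{3}] r1c3's peers cover all but 3, so r1c3=3.
Step 10. [r3c2∈{2}] r3c2 is down to just 2 ⇒ r3c2=2.
Step 11. [r4c1∈{1}] only 1 remains possible at r4c1. So r4c1=1.

Answer: 2 1 3 4 / 3 4 2 1 / 4 2 1 3 / 1 3 4 2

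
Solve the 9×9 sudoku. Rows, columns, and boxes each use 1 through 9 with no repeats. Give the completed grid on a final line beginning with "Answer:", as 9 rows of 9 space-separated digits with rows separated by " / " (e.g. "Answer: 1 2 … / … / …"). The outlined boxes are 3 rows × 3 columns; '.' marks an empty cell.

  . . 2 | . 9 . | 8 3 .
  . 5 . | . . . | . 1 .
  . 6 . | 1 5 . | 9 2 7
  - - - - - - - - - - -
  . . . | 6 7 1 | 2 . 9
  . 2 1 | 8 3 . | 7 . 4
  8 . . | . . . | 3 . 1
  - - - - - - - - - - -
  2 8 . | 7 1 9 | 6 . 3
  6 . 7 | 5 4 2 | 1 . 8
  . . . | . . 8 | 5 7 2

Step 1. [r1c4∈{4}] r1c4 has the single candidate 4 ⇒ r1c4=4.
Step 2. [r5c1∈{5,9}] across row 5, 9 lands solely at r5c1. So r5c1=9.
Step 3. [r4c1∈{3,4,5}] 5 has one home in col 1: r4c1 ⇒ r4c1=5.
Step 4. [r8c2∈{3,9}] r8c2 is the only open cell in row 8 admitting 3, so r8c2=3.
Step 5. [r3c6∈{3}] only 3 remains possible at r3c6 ⇒ r3c6=3.
Step 6. [r4c2∈{4}] r4c2 is down to just 4. So r4c2=4.
Step 7. [r2c3∈{3,4,8,9}] in row 2, 9 fits only at r2c3. So r2c3=9.
Step 8. [r2c9∈{6}] nothing but 6 survives at r2c9, so r2c9=6.
Step 9. [r3c1∈{4}] r3c1 is down to just 4, so r3c1=4.
Step 10. [r5c6∈{5}] r5c6 is down to just 5. So r5c6=5.
Step 11. [r6c5∈{2}] r6c5's peers cover all but 2 ⇒ r6c5=2.
Step 12. [r9c1∈{1}] r9c1 has the single candidate 1, so r9c1=1.
Step 13. [r1c1∈{7}] nothing but 7 survives at r1c1, so r1c1=7.
Step 14. [r6c3∈{6}] only 6 remains possible at r6c3, so r6c3=6.
Step 15. [r7c3∈{4,5}] r7c3 is the only open cell in row 7 admitting 5, so r7c3=5.
Step 16. [r6c4∈{9}] nothing but 9 survives at r6c4. So r6c4=9.
Step 17. [r6c6∈{4}] nothing but 4 survives at r6c6 ⇒ r6c6=4.
Step 18. [r9c3∈{4}] r9c3's peers cover all but 4, so r9c3=4.
Step 19. [r1c6∈{6}] r1c6 is down to just 6. So r1c6=6.
Step 20. [r9c5∈{6}] r9c5 has the single candidate 6. So r9c5=6.
Step 21. [r3c3∈{8}] only 8 remains possible at r3c3 ⇒ r3c3=8.
Step 22. [r6c8∈{5}] r6c8 is down to just 5 ⇒ r6c8=5.
Step 23. [r2c5∈{8}] r2c5 has the single candidate 8, so r2c5=8.
Step 24. [r6c2∈{7}] r6c2 is down to just 7. So r6c2=7.
Step 25. [r4c3∈{3}] only 3 remains possible at r4c3, so r4c3=3.
Step 26. [r1c9∈{5}] r1c9 is down to just 5 ⇒ r1c9=5.
Step 27. [r2c1∈{3}] r2c1 has the single candidate 3, so r2c1=3.
Step 28. [r5c8∈{6}] r5c8's peers cover all but 6, so r5c8=6.
Step 29. [r8c8∈{9}] r8c8 is down to just 9. So r8c8=9.
Step 30. [r2c4∈{2}] only 2 remains possible at r2c4. So r2c4=2.
Step 31. [r2c6∈{7}] r2c6's peers cover all but 7 ⇒ r2c6=7.
Step 32. [r9c2∈{9}] nothing but 9 survives at r9c2, so r9c2=9.
Step 33. [r7c8∈{4}] r7c8's peers cover all but 4, so r7c8=4.
Step 34. [r2c7∈{4}] r2c7 is down to just 4 ⇒ r2c7=4.
Step 35. [r4c8∈{8}] r4c8's peers cover all but 8, so r4c8=8.
Step 36. [r1c2∈{1}] nothing but 1 survives at r1c2. So r1c2=1.
Step 37. [r9c4∈{3}] r9c4 is down to just 3. So r9c4=3.

Answer: 7 1 2 4 9 6 8 3 5 / 3 5 9 2 8 7 4 1 6 / 4 6 8 1 5 3 9 2 7 / 5 4 3 6 7 1 2 8 9 / 9 2 1 8 3 5 7 6 4 / 8 7 6 9 2 4 3 5 1 / 2 8 5 7 1 9 6 4 3 / 6 3 7 5 4 2 1 9 8 / 1 9 4 3 6 8 5 7 2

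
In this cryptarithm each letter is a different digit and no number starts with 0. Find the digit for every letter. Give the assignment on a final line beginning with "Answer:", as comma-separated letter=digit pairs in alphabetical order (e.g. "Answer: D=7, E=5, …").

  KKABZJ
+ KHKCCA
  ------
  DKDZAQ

Step 1. [col 1: J + A ≡ Q (mod 10)] column 1 (J + A ≡ Q (mod 10), carry-in 0) doesn't pin Q yet; pick Q=9 and continue, so Q=9.
Step 2. [col 1: J + A ≡ Q (mod 10)] column 1 (J + A ≡ Q (mod 10), carry-in 0) doesn't pin J yet; pick J=7 and continue, so J=7.
Step 3. [col 1: J + A ≡ Q (mod 10)] in column 1 we have J+A≡Q with carry-in 0; given J=7, Q=9 and digits 7,9 already taken and all letters distinct, that pins A to 2. So A=2.
Step 4. [col 2: Z + C ≡ A (mod 10)] C=8 is one option consistent with column 2 (Z + C ≡ A (mod 10), carry-in 0) — take it. So C=8.
Step 5. [col 2: Z + C ≡ A (mod 10)] in column 2 we have Z+C≡A with carry-in 0; given C=8, A=2 and digits 2,7,8,9 already taken and all letters distinct, that pins Z to 4 ⇒ Z=4.
Step 6. [col 3: B + C ≡ Z (mod 10)] column 3: given C=8, Z=4, carry-in 1, and digits 2,4,7,8,9 already taken and all letters distinct, B+C≡Z (mod 10) forces B=5. So B=5.
Step 7. [col 4: A + K ≡ D (mod 10)] column 4 (A + K ≡ D (mod 10), carry-in 1) doesn't pin K yet; pick K=3 and continue. So K=3.
Step 8. [col 4: A + K ≡ D (mod 10)] from column 4 (A=2, K=3, carry-in 1, digits 2,3,4,5,7,8,9 already taken and all letters distinct): D must equal 6, so D=6.
Step 9. [col 5: K + H ≡ K (mod 10)] in column 5 we have K+H≡K with carry-in 0; given K=3 and digits 2,3,4,5,6,7,8,9 already taken and all letters distinct, that pins H to 0 ⇒ H=0.

Answer: A=2, B=5, C=8, D=6, H=0, J=7, K=3, Q=9, Z=4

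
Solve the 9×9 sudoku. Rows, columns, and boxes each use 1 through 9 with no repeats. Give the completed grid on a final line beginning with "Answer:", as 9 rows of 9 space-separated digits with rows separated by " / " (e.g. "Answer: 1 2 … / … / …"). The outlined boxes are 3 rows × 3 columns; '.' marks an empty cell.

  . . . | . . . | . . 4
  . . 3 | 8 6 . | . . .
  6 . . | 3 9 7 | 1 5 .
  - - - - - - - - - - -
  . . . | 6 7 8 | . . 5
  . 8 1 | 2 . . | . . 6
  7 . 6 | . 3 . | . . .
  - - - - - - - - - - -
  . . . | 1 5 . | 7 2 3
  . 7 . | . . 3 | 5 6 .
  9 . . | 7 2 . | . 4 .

Step 1. [r2c6∈{1,2,4,5}] r2c6 is the only open cell in box 2 admitting 4. So r2c6=4.
Step 2. [r1c6∈{1,2,5}] across col 6, 2 lands solely at r1c6 ⇒ r1c6=2.
Step 3. [r9c7∈{8}] only 8 remains possible at r9c7 ⇒ r9c7=8.
Step 4. [r1c3∈{5,7,8,9}] r1c3 is the only open cell in col 3 admitting 7 ⇒ r1c3=7.
Step 5. [r4c3∈{2,4,9}] col 3 places 9 nowhere but r4c3, so r4c3=9.
Step 6. [r6c6∈{1,5,9}] across col 6, 1 lands solely at r6c6 ⇒ r6c6=1.
Step 7. [r9c2∈{1,3,5,6}] across row 9, 3 lands solely at r9c2, so r9c2=3.
Step 8. [r8c1∈{1,2,4,8}] across box 7, 1 lands solely at r8c1. So r8c1=1.
Step 9. [r2c2∈{1,2,5,9}] row 2 places 1 nowhere but r2c2 ⇒ r2c2=1.
Step 10. [r5c5∈{4}] r5c5 is down to just 4, so r5c5=4.
Step 11. [r2c1∈{2,5}] across row 2, 5 lands solely at r2c1, so r2c1=5.
Step 12. [r4c1∈{2,3,4}] r4c1 is the only open cell in col 1 admitting 2. So r4c1=2.
Step 13. [r7c1∈{4,8}] across col 1, 4 lands solely at r7c1. So r7c1=4.
Step 14. [r7c6∈{6,9}] in row 7, 9 fits only at r7c6 ⇒ r7c6=9.
Step 15. [r6c4∈{5,9}] col 4 places 9 nowhere but r6c4. So r6c4=9.
Step 16. [r5c8∈{3,7,9}] 7 has one home in row 5: r5c8, so r5c8=7.
Step 17. [r2c8∈{9}] only 9 remains possible at r2c8 ⇒ r2c8=9.
Step 18. [r3c2∈{2,4}] across col 2, 2 lands solely at r3c2 ⇒ r3c2=2.
Step 19. [r3c9∈{8}] r3c9's peers cover all but 8, so r3c9=8.
Step 20. [r4c2∈{4}] r4c2 has the single candidate 4, so r4c2=4.
Step 21. [r4c7∈{3}] r4c7 has the single candidate 3, so r4c7=3.
Step 22. [r2c7∈{2}] nothing but 2 survives at r2c7 ⇒ r2c7=2.
Step 23. [r8c3∈{2,8}] in row 8, 2 fits only at r8c3. So r8c3=2.
Step 24. [r5c1∈{3}] r5c1 is down to just 3 ⇒ r5c1=3.
Step 25. [r5c6∈{5}] only 5 remains possible at r5c6. So r5c6=5.
Step 26. [r6c2∈{5}] r6c2 has the single candidate 5 ⇒ r6c2=5.
Step 27. [r6c9∈{2}] r6c9 is down to just 2 ⇒ r6c9=2.
Step 28. [r1c5∈{1}] only 1 remains possible at r1c5, so r1c5=1.
Step 29. [r5c7∈{9}] r5c7's peers cover all but 9, so r5c7=9.
Step 30. [r2c9∈{7}] r2c9 is down to just 7, so r2c9=7.
Step 31. [r9c9∈{1}] only 1 remains possible at r9c9. So r9c9=1.
Step 32. [r1c2∈{9}] nothing but 9 survives at r1c2 ⇒ r1c2=9.
Step 33. [r4c8∈{1}] r4c8 is down to just 1 ⇒ r4c8=1.
Step 34. [r8c9∈{9}] nothing but 9 survives at r8c9 ⇒ r8c9=9.
Step 35. [r1c8∈{3}] r1c8's peers cover all but 3, so r1c8=3.
Step 36. [r1c1∈{8}] r1c1's peers cover all but 8 ⇒ r1c1=8.
Step 37. [r8c5∈{8}] r8c5's peers cover all but 8, so r8c5=8.
Step 38. [r8c4∈{4}] nothing but 4 survives at r8c4 ⇒ r8c4=4.
Step 39. [r9c6∈{6}] only 6 remains possible at r9c6, so r9c6=6.
Step 40. [r1c7∈{6}] r1c7 has the single candidate 6 ⇒ r1c7=6.
Step 41. [r6c8∈{8}] only 8 remains possible at r6c8 ⇒ r6c8=8.
Step 42. [r7c2∈{6}] r7c2 has the single candidate 6. So r7c2=6.
Step 43. [r9c3∈{5}] r9c3 is down to just 5, so r9c3=5.
Step 44. [r1c4∈{5}] nothing but 5 survives at r1c4. So r1c4=5.
Step 45. [r3c3∈{4}] r3c3 is down to just 4. So r3c3=4.
Step 46. [r6c7∈{4}] only 4 remains possible at r6c7 ⇒ r6c7=4.
Step 47. [r7c3∈{8}] r7c3 has the single candidate 8. So r7c3=8.

Answer: 8 9 7 5 1 2 6 3 4 / 5 1 3 8 6 4 2 9 7 / 6 2 4 3 9 7 1 5 8 / 2 4 9 6 7 8 3 1 5 / 3 8 1 2 4 5 9 7 6 / 7 5 6 9 3 1 4 8 2 / 4 6 8 1 5 9 7 2 3 / 1 7 2 4 8 3 5 6 9 / 9 3 5 7 2 6 8 4 1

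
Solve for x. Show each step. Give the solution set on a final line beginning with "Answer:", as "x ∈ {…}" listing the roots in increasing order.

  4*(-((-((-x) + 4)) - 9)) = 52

Step 1. [4*(-((-((-x) + 4)) - 9)) = 52] LHS = 4·(…); ÷4 both sides. So div: -((-((-x) + 4)) - 9) = 13.
Step 2. [-((-((-x) + 4)) - 9) = 13] flip signs both sides, so neg: (-((-x) + 4)) - 9 = -13.
Step 3. [(-((-x) + 4)) - 9 = -13] 9 comes off first (add 9). So sub: -((-x) + 4) = -4.
Step 4. [-((-x) + 4) = -4] leading − — multiply by −1. So neg: (-x) + 4 = 4.
Step 5. [(-x) + 4 = 4] the outer +4 inverts by subtracting 4. So sub: -x = 0.
Step 6. [-x = 0] leading − — multiply by −1 ⇒ neg: x = 0.

Answer: x ∈ {0}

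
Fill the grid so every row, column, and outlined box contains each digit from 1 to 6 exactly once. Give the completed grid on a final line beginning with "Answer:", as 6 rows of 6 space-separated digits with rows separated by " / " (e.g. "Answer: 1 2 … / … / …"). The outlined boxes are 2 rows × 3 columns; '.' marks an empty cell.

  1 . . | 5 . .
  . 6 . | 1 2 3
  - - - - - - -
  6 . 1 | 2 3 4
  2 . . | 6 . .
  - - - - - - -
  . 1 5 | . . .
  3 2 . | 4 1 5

Step 1. [r2c3∈{4}] only 4 remains possible at r2c3. So r2c3=4.
Step 2. [r5c5∈{6}] only 6 remains possible at r5c5. So r5c5=6.
Step 3. [r4c3∈{3}] r4c3's peers cover all but 3 ⇒ r4c3=3.
Step 4. [r3c2∈{5}] only 5 remains possible at r3c2, so r3c2=5.
Step 5. [r5c4∈{3}] r5c4's peers cover all but 3 ⇒ r5c4=3.
Step 6. [r1c2∈{3}] nothing but 3 survives at r1c2. So r1c2=3.
Step 7. [r5c6∈{2}] nothing but 2 survives at r5c6, so r5c6=2.
Step 8. [r2c1∈{5}] r2c1 has the single candidate 5. So r2c1=5.
Step 9. [r4c6∈{1}] r4c6's peers cover all but 1. So r4c6=1.
Step 10. [r6c3∈{6}] only 6 remains possible at r6c3 ⇒ r6c3=6.
Step 11. [r5c1∈{4}] r5c1's peers cover all but 4. So r5c1=4.
Step 12. [r1c6∈{6}] r1c6's peers cover all but 6 ⇒ r1c6=6.
Step 13. [r1c3∈{2}] r1c3 has the single candidate 2. So r1c3=2.
Step 14. [r4c5∈{5}] r4c5's peers cover all but 5. So r4c5=5.
Step 15. [r4c2∈{4}] nothing but 4 survives at r4c2. So r4c2=4.
Step 16. [r1c5∈{4}] r1c5's peers cover all but 4, so r1c5=4.

Answer: 1 3 2 5 4 6 / 5 6 4 1 2 3 / 6 5 1 2 3 4 / 2 4 3 6 5 1 / 4 1 5 3 6 2 / 3 2 6 4 1 5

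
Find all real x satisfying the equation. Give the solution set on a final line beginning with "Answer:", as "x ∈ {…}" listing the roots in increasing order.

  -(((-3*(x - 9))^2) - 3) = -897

Step 1. [-(((-3*(x - 9))^2) - 3) = -897] flip signs both sides ⇒ neg: ((-3*(x - 9))^2) - 3 = 897.
Step 2. [((-3*(x - 9))^2) - 3 = 897] add 3: x sits inside (… - 3). So sub: (-3*(x - 9))^2 = 900.
Step 3. [(-3*(x - 9))^2 = 900] √ both sides: 900 ≥ 0 gives two branches, so sqrt: -3*(x - 9) = 30 or -30.
Step 4. [-3*(x - 9) = 30 or -30] -3 out front; divide by -3 ⇒ div: x - 9 = -10 or 10.
Step 5. [x - 9 = -10 or 10] add 9: x sits inside (… - 9). So sub: x = -1 or 19.

Answer: x ∈ {-1, 19}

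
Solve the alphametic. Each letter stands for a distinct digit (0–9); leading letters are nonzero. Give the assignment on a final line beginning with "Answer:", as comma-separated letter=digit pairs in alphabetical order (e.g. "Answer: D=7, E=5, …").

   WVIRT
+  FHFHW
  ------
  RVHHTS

Step 1. [col 1: T + W ≡ S (mod 10)] T=9 is one option consistent with column 1 (T + W ≡ S (mod 10), carry-in 0) — take it, so T=9.
Step 2. [col 1: T + W ≡ S (mod 10)] W=6 is one option consistent with column 1 (T + W ≡ S (mod 10), carry-in 0) — take it. So W=6.
Step 3. [col 1: T + W ≡ S (mod 10)] column 1 reads T+W+carry(0)=S with T=9, W=6; with digits 6,9 already taken and all letters distinct, the only value for S is 5 ⇒ S=5.
Step 4. [col 2: R + H ≡ T (mod 10)] no forcing yet in column 2 (carry-in 1); H=7 is free and consistent — try it. So H=7.
Step 5. [col 2: R + H ≡ T (mod 10)] from column 2 (H=7, T=9, carry-in 1, digits 5,6,7,9 already taken and all letters distinct): R must equal 1 ⇒ R=1.
Step 6. [col 3: I + F ≡ H (mod 10)] no forcing yet in column 3 (carry-in 0); F=4 is free and consistent — try it. So F=4.
Step 7. [col 3: I + F ≡ H (mod 10)] column 3: given F=4, H=7, carry-in 0, and digits 1,4,5,6,7,9 already taken and all letters distinct, I+F≡H (mod 10) forces I=3. So I=3.
Step 8. [col 4: V + H ≡ H (mod 10)] column 4: given H=7, carry-in 0, and digits 1,3,4,5,6,7,9 already taken and all letters distinct, V+H≡H (mod 10) forces V=0. So V=0.

Answer: F=4, H=7, I=3, R=1, S=5, T=9, V=0, W=6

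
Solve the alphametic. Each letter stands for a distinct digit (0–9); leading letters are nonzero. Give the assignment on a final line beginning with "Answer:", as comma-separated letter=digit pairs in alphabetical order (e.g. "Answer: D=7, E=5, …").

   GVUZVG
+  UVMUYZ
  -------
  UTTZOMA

Step 1. [col 1: G + Z ≡ A (mod 10)] G=8 is one option consistent with column 1 (G + Z ≡ A (mod 10), carry-in 0) — take it, so G=8.
Step 2. [U] U is the leading digit of a 7-digit sum of two 6-digit numbers; the final carry is exactly 1 ⇒ U=1.
Step 3. [col 1: G + Z ≡ A (mod 10)] no forcing yet in column 1 (carry-in 0); Z=4 is free and consistent — try it. So Z=4.
Step 4. [col 1: G + Z ≡ A (mod 10)] from column 1 (G=8, Z=4, carry-in 0, digits 1,4,8 already taken and all letters distinct): A must equal 2. So A=2.
Step 5. [col 2: V + Y ≡ M (mod 10)] no forcing yet in column 2 (carry-in 1); V=5 is free and consistent — try it ⇒ V=5.
Step 6. [col 2: V + Y ≡ M (mod 10)] several values work for M in column 2 (V + Y ≡ M (mod 10), carry-in 1); try M=3, so M=3.
Step 7. [col 2: V + Y ≡ M (mod 10)] column 2: given V=5, M=3, carry-in 1, and digits 1,2,3,4,5,8 already taken and all letters distinct, V+Y≡M (mod 10) forces Y=7, so Y=7.
Step 8. [col 3: Z + U ≡ O (mod 10)] from column 3 (Z=4, U=1, carry-in 1, digits 1,2,3,4,5,7,8 already taken and all letters distinct): O must equal 6. So O=6.
Step 9. [col 5: V + V ≡ T (mod 10)] from column 5 (V=5, carry-in 0, digits 1,2,3,4,5,6,7,8 already taken and all letters distinct): T must equal 0 ⇒ T=0.

Answer: A=2, G=8, M=3, O=6, T=0, U=1, V=5, Y=7, Z=4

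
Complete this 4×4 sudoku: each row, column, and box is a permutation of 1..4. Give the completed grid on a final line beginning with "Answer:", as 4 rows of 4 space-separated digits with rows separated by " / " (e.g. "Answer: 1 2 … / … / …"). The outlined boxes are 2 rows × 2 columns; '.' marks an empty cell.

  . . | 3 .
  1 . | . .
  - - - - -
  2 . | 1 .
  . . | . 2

Step 1. [r4c3∈{4}] nothing but 4 survives at r4c3. So r4c3=4.
Step 2. [r2c2∈{2,3,4}] in row 2, 3 fits only at r2c2, so r2c2=3.
Step 3. [r1c1∈{4}] r1c1's peers cover all but 4 ⇒ r1c1=4.
Step 4. [r4c1∈{3}] r4c1's peers cover all but 3, so r4c1=3.
Step 5. [r3c4∈{3}] only 3 remains possible at r3c4, so r3c4=3.
Step 6. [r1c2∈{2}] r1c2's peers cover all but 2 ⇒ r1c2=2.
Step 7. [r4c2∈{1}] r4c2's peers cover all but 1. So r4c2=1.
Step 8. [r2c4∈{4}] r2c4 is down to just 4 ⇒ r2c4=4.
Step 9. [r2c3∈{2}] only 2 remains possible at r2c3, so r2c3=2.
Step 10. [r1c4∈{1}] r1c4's peers cover all but 1 ⇒ r1c4=1.
Step 11. [r3c2∈{4}] r3c2 has the single candidate 4. So r3c2=4.

Answer: 4 2 3 1 / 1 3 2 4 / 2 4 1 3 / 3 1 4 2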